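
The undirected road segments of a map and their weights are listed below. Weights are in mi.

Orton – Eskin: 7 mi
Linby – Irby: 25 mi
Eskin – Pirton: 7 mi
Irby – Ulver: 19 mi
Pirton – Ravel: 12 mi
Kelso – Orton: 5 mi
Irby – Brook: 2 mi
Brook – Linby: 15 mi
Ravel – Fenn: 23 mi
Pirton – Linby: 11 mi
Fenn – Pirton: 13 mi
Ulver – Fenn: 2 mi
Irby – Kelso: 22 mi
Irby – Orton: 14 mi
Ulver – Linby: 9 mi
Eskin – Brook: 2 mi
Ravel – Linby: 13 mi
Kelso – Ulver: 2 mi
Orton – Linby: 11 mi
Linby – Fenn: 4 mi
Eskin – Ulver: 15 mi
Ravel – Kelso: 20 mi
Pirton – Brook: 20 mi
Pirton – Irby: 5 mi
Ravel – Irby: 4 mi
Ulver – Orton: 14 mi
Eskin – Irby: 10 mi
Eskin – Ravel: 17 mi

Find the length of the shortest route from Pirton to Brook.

7 mi

Shortest distances from Pirton:
Pirton: 0
Irby: 5  (via Pirton)
Eskin: 7  (via Pirton)
Brook: 7  (via Irby)
Shortest route: Pirton → Irby → Brook = 7 mi.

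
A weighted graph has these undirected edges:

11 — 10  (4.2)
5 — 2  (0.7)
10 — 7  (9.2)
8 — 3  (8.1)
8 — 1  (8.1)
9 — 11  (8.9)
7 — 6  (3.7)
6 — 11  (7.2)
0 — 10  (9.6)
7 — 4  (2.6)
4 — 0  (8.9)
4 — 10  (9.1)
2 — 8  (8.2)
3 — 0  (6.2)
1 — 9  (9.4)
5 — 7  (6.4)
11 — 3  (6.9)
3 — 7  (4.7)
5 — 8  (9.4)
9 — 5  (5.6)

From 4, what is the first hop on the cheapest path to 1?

7

Candidate routes:
4 - 7 - 5 - 2 - 8 - 1: 2.6+6.4+0.7+8.2+8.1 = 26
4 - 7 - 3 - 8 - 1: 2.6+4.7+8.1+8.1 = 23.5
4 - 7 - 5 - 8 - 1: 2.6+6.4+9.4+8.1 = 26.5
4 - 7 - 5 - 9 - 1: 2.6+6.4+5.6+9.4 = 24
Cheapest is 4 - 7 - 3 - 8 - 1 at 23.5.
So from 4 the first move is to 7.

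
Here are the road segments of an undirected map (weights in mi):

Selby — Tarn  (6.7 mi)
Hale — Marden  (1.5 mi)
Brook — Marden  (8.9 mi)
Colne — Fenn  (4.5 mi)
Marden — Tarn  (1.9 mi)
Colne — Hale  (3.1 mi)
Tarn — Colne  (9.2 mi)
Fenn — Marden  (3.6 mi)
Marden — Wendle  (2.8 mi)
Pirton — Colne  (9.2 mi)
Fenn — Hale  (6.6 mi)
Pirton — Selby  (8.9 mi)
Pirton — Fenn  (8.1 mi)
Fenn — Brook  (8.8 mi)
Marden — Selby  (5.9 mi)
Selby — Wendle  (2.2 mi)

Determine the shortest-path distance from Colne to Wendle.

Enumerating some paths:
Colne → Hale → Marden → Selby → Wendle: 3.1+1.5+5.9+2.2 = 12.7
Colne → Hale → Marden → Wendle: 3.1+1.5+2.8 = 7.4
Colne → Fenn → Marden → Wendle: 4.5+3.6+2.8 = 10.9
Cheapest is Colne → Hale → Marden → Wendle at 7.4 mi.

7.4 mi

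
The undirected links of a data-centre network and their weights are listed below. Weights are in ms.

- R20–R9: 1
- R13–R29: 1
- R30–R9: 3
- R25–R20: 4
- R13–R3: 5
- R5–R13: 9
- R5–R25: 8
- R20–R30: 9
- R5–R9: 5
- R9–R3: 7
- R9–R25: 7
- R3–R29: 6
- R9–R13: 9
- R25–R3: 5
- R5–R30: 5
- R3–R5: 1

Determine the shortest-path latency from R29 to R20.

11 ms

Compare a few routes:
R29–R13–R9–R20: 1+9+1 = 11
R29–R13–R3–R5–R9–R20: 1+5+1+5+1 = 13
R29–R3–R5–R9–R20: 6+1+5+1 = 13
Cheapest is R29–R13–R9–R20 at 11 ms.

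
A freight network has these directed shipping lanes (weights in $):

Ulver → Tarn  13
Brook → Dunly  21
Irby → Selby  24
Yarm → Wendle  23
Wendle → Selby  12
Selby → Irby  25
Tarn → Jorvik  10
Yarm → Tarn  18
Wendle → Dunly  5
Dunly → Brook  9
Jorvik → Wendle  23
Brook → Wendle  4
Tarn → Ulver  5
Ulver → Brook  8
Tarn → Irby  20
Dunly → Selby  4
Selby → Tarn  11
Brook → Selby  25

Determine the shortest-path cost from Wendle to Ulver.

$25

Compare a few routes:
Wendle - Dunly - Brook - Selby - Tarn - Ulver: 5+9+25+11+5 = 55
Wendle - Dunly - Selby - Tarn - Ulver: 5+4+11+5 = 25
Wendle - Selby - Tarn - Ulver: 12+11+5 = 28
The minimum is $25 via Wendle - Dunly - Selby - Tarn - Ulver.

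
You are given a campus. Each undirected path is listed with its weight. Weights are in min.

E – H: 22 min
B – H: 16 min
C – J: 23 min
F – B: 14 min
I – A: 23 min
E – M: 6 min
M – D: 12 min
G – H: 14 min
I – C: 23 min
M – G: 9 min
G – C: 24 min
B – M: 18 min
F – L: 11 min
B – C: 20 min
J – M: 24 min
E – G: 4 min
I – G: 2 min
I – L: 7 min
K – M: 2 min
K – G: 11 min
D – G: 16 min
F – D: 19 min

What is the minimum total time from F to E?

24 min

Candidate routes:
F–L–I–G–M–E: 11+7+2+9+6 = 35
F–L–I–G–E: 11+7+2+4 = 24
F–D–M–E: 19+12+6 = 37
F–B–M–E: 14+18+6 = 38
Cheapest is F–L–I–G–E at 24 min.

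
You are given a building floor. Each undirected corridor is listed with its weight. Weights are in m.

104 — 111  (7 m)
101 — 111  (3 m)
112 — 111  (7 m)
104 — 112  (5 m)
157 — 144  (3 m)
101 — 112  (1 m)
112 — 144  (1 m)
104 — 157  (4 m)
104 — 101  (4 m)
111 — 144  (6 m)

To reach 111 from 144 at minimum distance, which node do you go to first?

112

Enumerating some paths:
144 - 111: 6 = 6
144 - 112 - 101 - 111: 1+1+3 = 5
Cheapest is 144 - 112 - 101 - 111 at 5 m.
So from 144 the first move is to 112.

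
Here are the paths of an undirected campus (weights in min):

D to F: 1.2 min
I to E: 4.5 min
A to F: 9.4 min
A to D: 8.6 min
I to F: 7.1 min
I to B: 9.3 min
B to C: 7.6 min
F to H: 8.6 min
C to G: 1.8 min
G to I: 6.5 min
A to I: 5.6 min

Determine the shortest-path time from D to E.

Settle nodes by increasing distance from D:
D: 0
F: 1.2  (via D)
I: 8.3  (via F)
A: 8.6  (via D)
H: 9.8  (via F)
E: 12.8  (via I)
Shortest route: D–F–I–E = 12.8 min.

12.8 min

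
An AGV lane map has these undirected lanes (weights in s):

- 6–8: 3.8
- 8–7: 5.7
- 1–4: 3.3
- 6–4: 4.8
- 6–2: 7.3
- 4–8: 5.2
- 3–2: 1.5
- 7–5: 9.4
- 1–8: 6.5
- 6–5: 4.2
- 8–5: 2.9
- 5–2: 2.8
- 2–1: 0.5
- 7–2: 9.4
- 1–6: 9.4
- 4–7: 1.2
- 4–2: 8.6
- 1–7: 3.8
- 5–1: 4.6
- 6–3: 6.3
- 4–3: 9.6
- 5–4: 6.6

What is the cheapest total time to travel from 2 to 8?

Candidate routes:
2 → 1 → 8: 0.5+6.5 = 7
2 → 1 → 5 → 8: 0.5+4.6+2.9 = 8
2 → 5 → 8: 2.8+2.9 = 5.7
2 → 1 → 4 → 8: 0.5+3.3+5.2 = 9
Cheapest is 2 → 5 → 8 at 5.7 s.

5.7 s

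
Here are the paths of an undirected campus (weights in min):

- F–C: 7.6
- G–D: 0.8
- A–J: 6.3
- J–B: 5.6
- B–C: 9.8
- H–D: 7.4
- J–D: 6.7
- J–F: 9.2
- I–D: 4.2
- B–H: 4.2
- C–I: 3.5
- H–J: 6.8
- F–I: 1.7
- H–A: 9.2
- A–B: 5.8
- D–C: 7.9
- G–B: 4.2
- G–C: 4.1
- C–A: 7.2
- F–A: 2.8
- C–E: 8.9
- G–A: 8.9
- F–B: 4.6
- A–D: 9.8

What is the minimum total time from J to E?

20.5 min

Compare a few routes:
J - A - F - I - C - E: 6.3+2.8+1.7+3.5+8.9 = 23.2
J - D - G - C - E: 6.7+0.8+4.1+8.9 = 20.5
J - B - G - C - E: 5.6+4.2+4.1+8.9 = 22.8
J - A - C - E: 6.3+7.2+8.9 = 22.4
Cheapest is J - D - G - C - E at 20.5 min.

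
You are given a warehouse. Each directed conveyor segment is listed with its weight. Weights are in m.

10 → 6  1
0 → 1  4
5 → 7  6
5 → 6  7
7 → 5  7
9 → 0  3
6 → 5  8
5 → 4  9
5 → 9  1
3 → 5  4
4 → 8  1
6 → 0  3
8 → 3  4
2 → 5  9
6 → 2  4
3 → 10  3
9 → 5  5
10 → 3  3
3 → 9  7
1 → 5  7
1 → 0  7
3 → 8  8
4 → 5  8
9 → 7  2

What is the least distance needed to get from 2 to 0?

Settle nodes by increasing distance from 2:
2: 0
5: 9  (via 2)
9: 10  (via 5)
7: 12  (via 9)
0: 13  (via 9)
Shortest route: 2–5–9–0 = 13 m.

13 m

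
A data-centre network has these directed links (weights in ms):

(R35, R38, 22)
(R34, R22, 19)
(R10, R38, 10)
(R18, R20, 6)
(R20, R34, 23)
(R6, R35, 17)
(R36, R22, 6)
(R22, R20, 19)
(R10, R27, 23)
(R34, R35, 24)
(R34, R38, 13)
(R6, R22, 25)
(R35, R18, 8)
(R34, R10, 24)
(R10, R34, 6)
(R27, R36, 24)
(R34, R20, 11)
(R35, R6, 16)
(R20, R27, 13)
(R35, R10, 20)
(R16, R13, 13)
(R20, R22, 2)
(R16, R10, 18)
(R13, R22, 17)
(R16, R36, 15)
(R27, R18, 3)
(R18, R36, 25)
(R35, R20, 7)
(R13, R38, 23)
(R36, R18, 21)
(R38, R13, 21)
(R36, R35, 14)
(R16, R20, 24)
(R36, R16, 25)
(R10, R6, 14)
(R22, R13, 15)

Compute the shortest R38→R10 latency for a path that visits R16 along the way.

137 ms

Shortest R38→R16: R38 → R13 → R22 → R20 → R27 → R36 → R16 = 119
Best R16 to R10: R16 → R10 costing 18
Total via R16: 119 + 18 = 137 ms.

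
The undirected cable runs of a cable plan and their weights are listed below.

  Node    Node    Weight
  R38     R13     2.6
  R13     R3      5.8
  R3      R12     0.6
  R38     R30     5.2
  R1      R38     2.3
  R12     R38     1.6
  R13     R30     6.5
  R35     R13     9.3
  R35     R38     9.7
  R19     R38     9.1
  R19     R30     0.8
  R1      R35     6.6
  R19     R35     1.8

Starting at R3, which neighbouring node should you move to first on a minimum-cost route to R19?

Candidate routes:
R3–R12–R38–R19: 0.6+1.6+9.1 = 11.3
R3–R12–R38–R30–R19: 0.6+1.6+5.2+0.8 = 8.2
Cheapest is R3–R12–R38–R30–R19 at 8.2.
So from R3 the first move is to R12.

R12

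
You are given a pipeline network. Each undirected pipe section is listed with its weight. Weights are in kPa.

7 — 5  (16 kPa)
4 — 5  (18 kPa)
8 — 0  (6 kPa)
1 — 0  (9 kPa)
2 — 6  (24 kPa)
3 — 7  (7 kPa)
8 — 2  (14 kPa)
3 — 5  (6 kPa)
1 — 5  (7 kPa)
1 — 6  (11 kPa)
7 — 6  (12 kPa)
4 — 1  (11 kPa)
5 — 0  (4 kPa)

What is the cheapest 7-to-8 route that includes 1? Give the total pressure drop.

35 kPa

Best 7 to 1: 7–3–5–1 costing 20
Shortest 1→8: 1–0–8 = 15
Total via 1: 20 + 15 = 35 kPa.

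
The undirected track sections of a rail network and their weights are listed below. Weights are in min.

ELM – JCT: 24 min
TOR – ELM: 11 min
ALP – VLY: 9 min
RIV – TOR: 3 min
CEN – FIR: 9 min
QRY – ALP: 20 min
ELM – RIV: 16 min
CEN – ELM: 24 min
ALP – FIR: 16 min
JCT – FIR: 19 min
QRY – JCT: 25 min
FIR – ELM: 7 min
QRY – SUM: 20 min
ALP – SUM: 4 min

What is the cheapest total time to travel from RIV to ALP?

Settle nodes by increasing distance from RIV:
RIV: 0
TOR: 3  (via RIV)
ELM: 14  (via TOR)
FIR: 21  (via ELM)
CEN: 30  (via FIR)
ALP: 37  (via FIR)
Shortest route: RIV–TOR–ELM–FIR–ALP = 37 min.

37 min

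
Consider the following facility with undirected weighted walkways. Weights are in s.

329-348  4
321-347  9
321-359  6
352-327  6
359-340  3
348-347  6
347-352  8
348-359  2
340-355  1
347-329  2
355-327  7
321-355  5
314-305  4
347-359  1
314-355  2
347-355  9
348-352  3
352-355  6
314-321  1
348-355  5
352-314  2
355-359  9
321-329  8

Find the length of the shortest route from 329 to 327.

Shortest distances from 329:
329: 0
347: 2  (via 329)
359: 3  (via 347)
348: 4  (via 329)
340: 6  (via 359)
352: 7  (via 348)
355: 7  (via 340)
321: 8  (via 329)
314: 9  (via 352)
327: 13  (via 352)
Shortest route: 329 → 348 → 352 → 327 = 13 s.

13 s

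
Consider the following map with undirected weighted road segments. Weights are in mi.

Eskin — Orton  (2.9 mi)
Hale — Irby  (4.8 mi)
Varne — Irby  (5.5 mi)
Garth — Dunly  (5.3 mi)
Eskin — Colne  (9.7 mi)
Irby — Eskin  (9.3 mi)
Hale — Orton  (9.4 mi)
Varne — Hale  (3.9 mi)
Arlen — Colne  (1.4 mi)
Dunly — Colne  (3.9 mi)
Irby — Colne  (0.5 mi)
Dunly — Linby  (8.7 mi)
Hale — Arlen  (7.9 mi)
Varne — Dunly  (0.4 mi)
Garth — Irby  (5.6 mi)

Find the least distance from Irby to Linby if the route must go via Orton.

Shortest Irby→Orton: Irby–Eskin–Orton = 12.2
Best Orton to Linby: Orton–Hale–Varne–Dunly–Linby costing 22.4
Total via Orton: 12.2 + 22.4 = 34.6 mi.

34.6 mi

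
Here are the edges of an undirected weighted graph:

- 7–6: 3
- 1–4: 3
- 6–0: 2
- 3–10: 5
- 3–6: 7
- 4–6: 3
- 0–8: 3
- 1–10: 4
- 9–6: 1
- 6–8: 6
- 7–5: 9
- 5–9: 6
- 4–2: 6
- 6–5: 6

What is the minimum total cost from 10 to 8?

Running Dijkstra from 10:
10: 0
1: 4  (via 10)
3: 5  (via 10)
4: 7  (via 1)
6: 10  (via 4)
9: 11  (via 6)
0: 12  (via 6)
2: 13  (via 4)
7: 13  (via 6)
8: 15  (via 0)
Shortest route: 10 → 1 → 4 → 6 → 0 → 8 = 15.

15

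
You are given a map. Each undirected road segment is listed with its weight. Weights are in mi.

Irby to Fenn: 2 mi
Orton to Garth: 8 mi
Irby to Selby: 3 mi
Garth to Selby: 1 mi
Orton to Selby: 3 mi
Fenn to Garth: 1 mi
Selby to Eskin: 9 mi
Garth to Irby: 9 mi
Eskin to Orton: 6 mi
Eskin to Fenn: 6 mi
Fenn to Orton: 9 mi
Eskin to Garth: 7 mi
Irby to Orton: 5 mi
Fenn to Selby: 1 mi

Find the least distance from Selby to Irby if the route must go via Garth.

4 mi

Best Selby to Garth: Selby → Garth costing 1
Best Garth to Irby: Garth → Fenn → Irby costing 3
Total via Garth: 1 + 3 = 4 mi.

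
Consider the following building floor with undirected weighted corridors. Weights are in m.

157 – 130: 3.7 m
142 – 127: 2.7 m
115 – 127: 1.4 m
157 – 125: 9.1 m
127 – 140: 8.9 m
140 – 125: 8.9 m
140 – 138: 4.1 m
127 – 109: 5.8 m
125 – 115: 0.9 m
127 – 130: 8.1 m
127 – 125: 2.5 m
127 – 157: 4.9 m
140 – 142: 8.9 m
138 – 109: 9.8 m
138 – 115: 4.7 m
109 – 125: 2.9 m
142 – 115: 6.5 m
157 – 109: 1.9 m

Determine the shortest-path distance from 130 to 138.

Settle nodes by increasing distance from 130:
130: 0
157: 3.7  (via 130)
109: 5.6  (via 157)
127: 8.1  (via 130)
125: 8.5  (via 109)
115: 9.4  (via 125)
142: 10.8  (via 127)
138: 14.1  (via 115)
Shortest route: 130–157–109–125–115–138 = 14.1 m.

14.1 m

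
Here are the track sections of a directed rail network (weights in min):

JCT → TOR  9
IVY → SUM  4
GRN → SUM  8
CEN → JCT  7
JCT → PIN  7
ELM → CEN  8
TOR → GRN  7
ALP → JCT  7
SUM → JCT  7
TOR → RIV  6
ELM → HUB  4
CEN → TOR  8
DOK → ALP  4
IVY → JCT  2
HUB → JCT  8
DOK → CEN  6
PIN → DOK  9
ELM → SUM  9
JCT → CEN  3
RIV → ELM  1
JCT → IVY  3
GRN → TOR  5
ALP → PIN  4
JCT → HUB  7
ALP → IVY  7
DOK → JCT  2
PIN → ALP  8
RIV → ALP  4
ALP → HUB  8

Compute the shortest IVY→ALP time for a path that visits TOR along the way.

Best IVY to TOR: IVY → JCT → TOR costing 11
Best TOR to ALP: TOR → RIV → ALP costing 10
Total via TOR: 11 + 10 = 21 min.

21 min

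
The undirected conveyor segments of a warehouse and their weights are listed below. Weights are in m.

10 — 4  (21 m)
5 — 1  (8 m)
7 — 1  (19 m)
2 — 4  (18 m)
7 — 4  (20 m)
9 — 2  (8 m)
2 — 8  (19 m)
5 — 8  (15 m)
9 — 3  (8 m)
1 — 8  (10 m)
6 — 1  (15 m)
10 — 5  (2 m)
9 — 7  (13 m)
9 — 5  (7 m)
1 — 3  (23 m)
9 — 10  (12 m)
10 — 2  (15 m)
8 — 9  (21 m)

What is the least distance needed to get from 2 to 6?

Running Dijkstra from 2:
2: 0
9: 8  (via 2)
5: 15  (via 9)
10: 15  (via 2)
3: 16  (via 9)
4: 18  (via 2)
8: 19  (via 2)
7: 21  (via 9)
1: 23  (via 5)
6: 38  (via 1)
Shortest route: 2 → 9 → 5 → 1 → 6 = 38 m.

38 m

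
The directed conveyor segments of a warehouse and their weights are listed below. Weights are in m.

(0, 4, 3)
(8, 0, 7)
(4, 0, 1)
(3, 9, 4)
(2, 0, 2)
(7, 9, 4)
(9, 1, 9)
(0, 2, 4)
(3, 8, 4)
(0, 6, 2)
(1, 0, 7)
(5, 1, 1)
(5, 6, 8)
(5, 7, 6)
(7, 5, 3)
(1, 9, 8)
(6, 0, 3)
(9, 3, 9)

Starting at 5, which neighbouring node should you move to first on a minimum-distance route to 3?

1

Compare a few routes:
5 → 1 → 9 → 3: 1+8+9 = 18
5 → 7 → 9 → 3: 6+4+9 = 19
The minimum is 18 m via 5 → 1 → 9 → 3.
So from 5 the first move is to 1.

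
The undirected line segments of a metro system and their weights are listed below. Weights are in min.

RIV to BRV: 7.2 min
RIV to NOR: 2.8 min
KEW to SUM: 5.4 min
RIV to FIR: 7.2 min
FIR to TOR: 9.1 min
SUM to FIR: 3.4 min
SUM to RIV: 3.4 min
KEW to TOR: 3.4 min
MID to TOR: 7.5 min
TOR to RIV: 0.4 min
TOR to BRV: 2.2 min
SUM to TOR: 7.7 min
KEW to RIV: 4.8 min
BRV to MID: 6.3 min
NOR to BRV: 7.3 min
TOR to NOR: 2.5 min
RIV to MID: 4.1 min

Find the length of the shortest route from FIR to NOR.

Compare a few routes:
FIR–SUM–RIV–TOR–NOR: 3.4+3.4+0.4+2.5 = 9.7
FIR–SUM–RIV–NOR: 3.4+3.4+2.8 = 9.6
The minimum is 9.6 min via FIR–SUM–RIV–NOR.

9.6 min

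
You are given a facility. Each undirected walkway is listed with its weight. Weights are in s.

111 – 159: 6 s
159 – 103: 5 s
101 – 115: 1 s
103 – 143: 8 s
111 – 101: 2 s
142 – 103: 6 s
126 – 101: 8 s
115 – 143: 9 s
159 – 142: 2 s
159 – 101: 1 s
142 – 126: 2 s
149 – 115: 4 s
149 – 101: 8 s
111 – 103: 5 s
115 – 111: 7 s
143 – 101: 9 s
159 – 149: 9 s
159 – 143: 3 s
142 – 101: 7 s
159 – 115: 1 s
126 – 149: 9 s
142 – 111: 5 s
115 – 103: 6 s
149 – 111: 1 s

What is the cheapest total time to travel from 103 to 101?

6 s

Shortest distances from 103:
103: 0
159: 5  (via 103)
111: 5  (via 103)
101: 6  (via 159)
Shortest route: 103 → 159 → 101 = 6 s.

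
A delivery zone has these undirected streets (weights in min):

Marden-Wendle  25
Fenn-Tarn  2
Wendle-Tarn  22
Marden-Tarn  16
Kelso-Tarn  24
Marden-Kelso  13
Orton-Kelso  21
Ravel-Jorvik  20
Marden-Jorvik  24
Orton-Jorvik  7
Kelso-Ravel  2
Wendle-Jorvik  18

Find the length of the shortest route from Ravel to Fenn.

Enumerating some paths:
Ravel - Kelso - Tarn - Fenn: 2+24+2 = 28
Ravel - Kelso - Marden - Tarn - Fenn: 2+13+16+2 = 33
Cheapest is Ravel - Kelso - Tarn - Fenn at 28 min.

28 min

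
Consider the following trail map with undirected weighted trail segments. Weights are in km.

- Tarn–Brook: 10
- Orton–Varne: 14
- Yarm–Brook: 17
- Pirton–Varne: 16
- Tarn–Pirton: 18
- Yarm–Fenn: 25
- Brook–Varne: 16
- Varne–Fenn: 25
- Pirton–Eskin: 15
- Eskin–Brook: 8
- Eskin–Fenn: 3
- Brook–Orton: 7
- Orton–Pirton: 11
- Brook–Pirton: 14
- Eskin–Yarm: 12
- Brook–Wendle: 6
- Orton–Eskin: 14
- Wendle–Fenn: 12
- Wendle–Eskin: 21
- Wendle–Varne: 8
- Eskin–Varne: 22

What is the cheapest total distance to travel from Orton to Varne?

Shortest distances from Orton:
Orton: 0
Brook: 7  (via Orton)
Pirton: 11  (via Orton)
Wendle: 13  (via Brook)
Varne: 14  (via Orton)
Shortest route: Orton → Varne = 14 km.

14 km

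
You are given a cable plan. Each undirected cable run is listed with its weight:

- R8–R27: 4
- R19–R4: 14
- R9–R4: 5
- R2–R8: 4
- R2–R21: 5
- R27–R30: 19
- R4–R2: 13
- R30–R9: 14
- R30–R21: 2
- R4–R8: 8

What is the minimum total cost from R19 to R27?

26

Compare a few routes:
R19–R4–R8–R27: 14+8+4 = 26
R19–R4–R9–R30–R21–R2–R8–R27: 14+5+14+2+5+4+4 = 48
R19–R4–R2–R8–R27: 14+13+4+4 = 35
Cheapest is R19–R4–R8–R27 at 26.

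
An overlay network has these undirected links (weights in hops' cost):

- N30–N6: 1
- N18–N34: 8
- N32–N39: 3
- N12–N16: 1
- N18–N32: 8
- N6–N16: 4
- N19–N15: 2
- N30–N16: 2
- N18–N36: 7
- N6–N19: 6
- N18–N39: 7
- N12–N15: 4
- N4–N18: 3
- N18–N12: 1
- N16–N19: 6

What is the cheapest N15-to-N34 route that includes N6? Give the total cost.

Shortest N15→N6: N15 → N19 → N6 = 8
Best N6 to N34: N6 → N30 → N16 → N12 → N18 → N34 costing 13
Total via N6: 8 + 13 = 21 hops' cost.

21 hops' cost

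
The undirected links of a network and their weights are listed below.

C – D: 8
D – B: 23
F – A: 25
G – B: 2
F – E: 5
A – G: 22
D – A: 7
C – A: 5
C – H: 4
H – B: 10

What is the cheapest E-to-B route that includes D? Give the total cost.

59

Best E to D: E → F → A → D costing 37
Best D to B: D → C → H → B costing 22
Total via D: 37 + 22 = 59.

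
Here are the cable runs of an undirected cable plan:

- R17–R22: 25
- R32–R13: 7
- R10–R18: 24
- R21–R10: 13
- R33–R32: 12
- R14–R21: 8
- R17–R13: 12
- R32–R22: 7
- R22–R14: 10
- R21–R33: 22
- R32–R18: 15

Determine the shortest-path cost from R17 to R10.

56

Enumerating some paths:
R17 → R13 → R32 → R22 → R14 → R21 → R10: 12+7+7+10+8+13 = 57
R17 → R22 → R14 → R21 → R10: 25+10+8+13 = 56
Cheapest is R17 → R22 → R14 → R21 → R10 at 56.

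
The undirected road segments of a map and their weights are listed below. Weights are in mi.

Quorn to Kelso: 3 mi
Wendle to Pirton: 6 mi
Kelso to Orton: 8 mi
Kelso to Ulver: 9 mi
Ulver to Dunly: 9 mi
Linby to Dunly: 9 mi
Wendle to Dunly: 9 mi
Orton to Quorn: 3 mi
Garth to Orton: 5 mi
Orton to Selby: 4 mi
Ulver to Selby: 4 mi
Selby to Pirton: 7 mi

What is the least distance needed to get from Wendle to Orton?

17 mi

Running Dijkstra from Wendle:
Wendle: 0
Pirton: 6  (via Wendle)
Dunly: 9  (via Wendle)
Selby: 13  (via Pirton)
Ulver: 17  (via Selby)
Orton: 17  (via Selby)
Shortest route: Wendle–Pirton–Selby–Orton = 17 mi.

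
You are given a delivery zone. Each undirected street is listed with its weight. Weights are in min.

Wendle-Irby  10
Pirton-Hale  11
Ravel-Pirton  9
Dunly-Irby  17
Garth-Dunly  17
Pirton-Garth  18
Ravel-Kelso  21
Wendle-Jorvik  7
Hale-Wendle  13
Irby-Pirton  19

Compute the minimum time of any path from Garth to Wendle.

Running Dijkstra from Garth:
Garth: 0
Dunly: 17  (via Garth)
Pirton: 18  (via Garth)
Ravel: 27  (via Pirton)
Hale: 29  (via Pirton)
Irby: 34  (via Dunly)
Wendle: 42  (via Hale)
Shortest route: Garth → Pirton → Hale → Wendle = 42 min.

42 min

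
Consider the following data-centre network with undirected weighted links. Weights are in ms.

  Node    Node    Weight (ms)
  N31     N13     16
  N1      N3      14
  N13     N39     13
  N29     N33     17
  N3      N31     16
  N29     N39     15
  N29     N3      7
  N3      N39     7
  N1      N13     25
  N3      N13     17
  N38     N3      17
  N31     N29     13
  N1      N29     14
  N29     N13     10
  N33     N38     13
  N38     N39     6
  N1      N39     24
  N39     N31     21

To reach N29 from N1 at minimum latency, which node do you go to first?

Enumerating some paths:
N1–N29: 14 = 14
N1–N3–N29: 14+7 = 21
The minimum is 14 ms via N1–N29.
So from N1 the first move is to N29.

N29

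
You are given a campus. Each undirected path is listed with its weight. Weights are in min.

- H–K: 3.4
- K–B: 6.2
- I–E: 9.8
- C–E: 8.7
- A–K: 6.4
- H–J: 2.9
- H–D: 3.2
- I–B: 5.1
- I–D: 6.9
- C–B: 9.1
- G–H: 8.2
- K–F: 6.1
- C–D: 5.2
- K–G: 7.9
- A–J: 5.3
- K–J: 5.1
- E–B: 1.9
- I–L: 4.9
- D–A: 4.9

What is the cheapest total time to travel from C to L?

17 min

Compare a few routes:
C → B → I → L: 9.1+5.1+4.9 = 19.1
C → E → B → I → L: 8.7+1.9+5.1+4.9 = 20.6
C → D → I → L: 5.2+6.9+4.9 = 17
The minimum is 17 min via C → D → I → L.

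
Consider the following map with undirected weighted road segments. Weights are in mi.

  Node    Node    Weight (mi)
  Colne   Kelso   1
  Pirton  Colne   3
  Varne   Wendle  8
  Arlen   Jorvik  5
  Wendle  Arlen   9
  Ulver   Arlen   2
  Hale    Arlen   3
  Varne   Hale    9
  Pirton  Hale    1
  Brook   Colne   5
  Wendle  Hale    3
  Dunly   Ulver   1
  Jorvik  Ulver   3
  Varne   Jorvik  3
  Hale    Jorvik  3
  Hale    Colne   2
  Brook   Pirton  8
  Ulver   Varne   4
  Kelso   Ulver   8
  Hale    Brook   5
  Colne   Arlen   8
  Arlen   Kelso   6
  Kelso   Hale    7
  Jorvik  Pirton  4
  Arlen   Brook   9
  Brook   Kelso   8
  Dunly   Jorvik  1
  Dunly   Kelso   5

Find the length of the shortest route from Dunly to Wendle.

7 mi

Compare a few routes:
Dunly → Jorvik → Pirton → Hale → Wendle: 1+4+1+3 = 9
Dunly → Ulver → Arlen → Hale → Wendle: 1+2+3+3 = 9
Dunly → Jorvik → Hale → Wendle: 1+3+3 = 7
The minimum is 7 mi via Dunly → Jorvik → Hale → Wendle.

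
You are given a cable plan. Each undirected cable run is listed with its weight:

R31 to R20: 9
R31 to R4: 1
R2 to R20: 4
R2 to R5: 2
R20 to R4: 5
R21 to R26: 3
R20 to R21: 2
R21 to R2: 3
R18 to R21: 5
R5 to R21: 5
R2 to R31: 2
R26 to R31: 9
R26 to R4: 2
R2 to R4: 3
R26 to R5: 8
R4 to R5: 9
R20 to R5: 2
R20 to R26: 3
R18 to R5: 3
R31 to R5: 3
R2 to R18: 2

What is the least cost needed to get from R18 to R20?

Running Dijkstra from R18:
R18: 0
R2: 2  (via R18)
R5: 3  (via R18)
R31: 4  (via R2)
R21: 5  (via R18)
R20: 5  (via R5)
Shortest route: R18–R5–R20 = 5.

5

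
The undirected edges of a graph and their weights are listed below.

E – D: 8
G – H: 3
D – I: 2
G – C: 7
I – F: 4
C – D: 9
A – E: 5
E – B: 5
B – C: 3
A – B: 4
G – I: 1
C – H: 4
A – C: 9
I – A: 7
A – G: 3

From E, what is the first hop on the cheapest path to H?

A

Compare a few routes:
E–B–A–G–H: 5+4+3+3 = 15
E–B–C–H: 5+3+4 = 12
E–A–G–H: 5+3+3 = 11
E–D–I–G–H: 8+2+1+3 = 14
The minimum is 11 via E–A–G–H.
So from E the first move is to A.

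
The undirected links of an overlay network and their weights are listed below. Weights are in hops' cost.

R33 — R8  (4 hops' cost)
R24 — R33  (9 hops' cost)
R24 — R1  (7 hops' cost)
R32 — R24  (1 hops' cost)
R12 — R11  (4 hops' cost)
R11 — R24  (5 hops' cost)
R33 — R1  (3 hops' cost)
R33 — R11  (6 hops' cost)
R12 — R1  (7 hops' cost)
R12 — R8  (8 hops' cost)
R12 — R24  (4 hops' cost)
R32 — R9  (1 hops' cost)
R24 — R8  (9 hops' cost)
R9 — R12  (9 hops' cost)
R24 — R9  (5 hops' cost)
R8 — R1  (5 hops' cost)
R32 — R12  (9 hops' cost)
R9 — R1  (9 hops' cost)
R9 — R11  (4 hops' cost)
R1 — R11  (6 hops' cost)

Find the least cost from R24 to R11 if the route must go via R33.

Shortest R24→R33: R24 → R33 = 9
Shortest R33→R11: R33 → R11 = 6
Total via R33: 9 + 6 = 15 hops' cost.

15 hops' cost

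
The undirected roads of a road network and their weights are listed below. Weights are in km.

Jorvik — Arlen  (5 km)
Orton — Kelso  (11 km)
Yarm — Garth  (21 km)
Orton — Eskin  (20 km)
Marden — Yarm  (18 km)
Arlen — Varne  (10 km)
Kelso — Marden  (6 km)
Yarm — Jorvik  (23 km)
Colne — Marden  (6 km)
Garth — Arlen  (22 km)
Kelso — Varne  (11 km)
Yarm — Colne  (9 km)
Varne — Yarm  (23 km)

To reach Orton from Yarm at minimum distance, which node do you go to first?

Colne

Compare a few routes:
Yarm - Colne - Marden - Kelso - Orton: 9+6+6+11 = 32
Yarm - Marden - Kelso - Orton: 18+6+11 = 35
Yarm - Varne - Kelso - Orton: 23+11+11 = 45
Yarm - Jorvik - Arlen - Varne - Kelso - Orton: 23+5+10+11+11 = 60
The minimum is 32 km via Yarm - Colne - Marden - Kelso - Orton.
So from Yarm the first move is to Colne.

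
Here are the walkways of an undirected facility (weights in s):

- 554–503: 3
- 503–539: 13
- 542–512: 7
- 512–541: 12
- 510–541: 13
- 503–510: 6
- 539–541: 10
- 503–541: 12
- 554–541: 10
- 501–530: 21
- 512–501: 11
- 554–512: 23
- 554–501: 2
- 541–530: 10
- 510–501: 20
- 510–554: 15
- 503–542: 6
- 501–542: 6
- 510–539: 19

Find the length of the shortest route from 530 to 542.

27 s

Running Dijkstra from 530:
530: 0
541: 10  (via 530)
554: 20  (via 541)
539: 20  (via 541)
501: 21  (via 530)
503: 22  (via 541)
512: 22  (via 541)
510: 23  (via 541)
542: 27  (via 501)
Shortest route: 530 → 501 → 542 = 27 s.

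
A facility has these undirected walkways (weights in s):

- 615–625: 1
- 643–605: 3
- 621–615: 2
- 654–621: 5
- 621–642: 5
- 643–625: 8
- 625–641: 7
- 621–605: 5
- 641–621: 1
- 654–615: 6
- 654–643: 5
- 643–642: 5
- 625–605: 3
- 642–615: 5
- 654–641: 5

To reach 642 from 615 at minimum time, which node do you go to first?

642

Enumerating some paths:
615 → 625 → 605 → 643 → 642: 1+3+3+5 = 12
615 → 642: 5 = 5
615 → 621 → 642: 2+5 = 7
The minimum is 5 s via 615 → 642.
So from 615 the first move is to 642.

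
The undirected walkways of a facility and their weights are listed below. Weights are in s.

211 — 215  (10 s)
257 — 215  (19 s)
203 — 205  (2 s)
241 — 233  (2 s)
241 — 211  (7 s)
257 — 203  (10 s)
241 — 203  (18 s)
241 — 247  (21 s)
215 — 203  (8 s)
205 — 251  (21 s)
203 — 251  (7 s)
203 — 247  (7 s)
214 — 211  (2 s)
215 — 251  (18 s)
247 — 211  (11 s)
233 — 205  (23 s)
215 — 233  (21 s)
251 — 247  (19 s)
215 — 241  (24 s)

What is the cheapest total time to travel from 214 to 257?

Candidate routes:
214–211–241–233–205–203–257: 2+7+2+23+2+10 = 46
214–211–215–257: 2+10+19 = 31
214–211–215–203–257: 2+10+8+10 = 30
214–211–241–203–257: 2+7+18+10 = 37
Cheapest is 214–211–215–203–257 at 30 s.

30 s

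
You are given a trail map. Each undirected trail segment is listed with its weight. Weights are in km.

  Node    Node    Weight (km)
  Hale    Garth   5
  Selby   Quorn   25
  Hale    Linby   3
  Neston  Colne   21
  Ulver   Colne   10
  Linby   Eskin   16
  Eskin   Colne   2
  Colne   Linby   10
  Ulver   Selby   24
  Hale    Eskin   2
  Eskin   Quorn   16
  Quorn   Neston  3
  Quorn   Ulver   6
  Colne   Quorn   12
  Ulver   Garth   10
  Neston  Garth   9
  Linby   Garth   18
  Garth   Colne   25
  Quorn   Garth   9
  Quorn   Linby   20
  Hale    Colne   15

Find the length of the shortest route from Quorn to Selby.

25 km

Compare a few routes:
Quorn → Selby: 25 = 25
Quorn → Ulver → Selby: 6+24 = 30
Quorn → Neston → Garth → Ulver → Selby: 3+9+10+24 = 46
Quorn → Garth → Ulver → Selby: 9+10+24 = 43
The minimum is 25 km via Quorn → Selby.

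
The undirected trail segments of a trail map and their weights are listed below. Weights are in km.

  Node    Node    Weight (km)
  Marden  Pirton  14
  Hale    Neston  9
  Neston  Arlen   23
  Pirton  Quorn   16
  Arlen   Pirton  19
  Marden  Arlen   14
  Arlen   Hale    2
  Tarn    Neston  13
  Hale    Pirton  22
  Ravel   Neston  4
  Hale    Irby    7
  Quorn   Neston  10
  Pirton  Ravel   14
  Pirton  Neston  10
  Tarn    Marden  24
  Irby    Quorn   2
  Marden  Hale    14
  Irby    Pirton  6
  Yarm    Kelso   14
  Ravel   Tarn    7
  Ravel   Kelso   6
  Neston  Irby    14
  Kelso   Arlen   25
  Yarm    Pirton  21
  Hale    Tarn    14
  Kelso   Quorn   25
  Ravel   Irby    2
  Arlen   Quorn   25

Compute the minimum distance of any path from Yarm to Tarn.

Compare a few routes:
Yarm - Kelso - Ravel - Neston - Tarn: 14+6+4+13 = 37
Yarm - Pirton - Irby - Ravel - Tarn: 21+6+2+7 = 36
Yarm - Kelso - Ravel - Tarn: 14+6+7 = 27
The minimum is 27 km via Yarm - Kelso - Ravel - Tarn.

27 km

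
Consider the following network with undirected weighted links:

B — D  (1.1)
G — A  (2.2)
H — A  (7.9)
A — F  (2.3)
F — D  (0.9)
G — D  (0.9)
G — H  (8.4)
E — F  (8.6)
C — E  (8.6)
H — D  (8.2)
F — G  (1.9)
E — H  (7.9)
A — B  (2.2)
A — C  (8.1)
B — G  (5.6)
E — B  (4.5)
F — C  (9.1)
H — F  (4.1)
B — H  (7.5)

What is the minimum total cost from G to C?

10.3

Enumerating some paths:
G → F → C: 1.9+9.1 = 11
G → D → F → A → C: 0.9+0.9+2.3+8.1 = 12.2
G → A → C: 2.2+8.1 = 10.3
G → D → F → C: 0.9+0.9+9.1 = 10.9
Cheapest is G → A → C at 10.3.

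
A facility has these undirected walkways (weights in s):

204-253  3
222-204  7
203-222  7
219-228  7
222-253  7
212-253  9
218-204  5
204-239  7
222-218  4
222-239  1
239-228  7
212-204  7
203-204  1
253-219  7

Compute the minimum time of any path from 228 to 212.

21 s

Running Dijkstra from 228:
228: 0
239: 7  (via 228)
219: 7  (via 228)
222: 8  (via 239)
218: 12  (via 222)
253: 14  (via 219)
204: 14  (via 239)
203: 15  (via 222)
212: 21  (via 204)
Shortest route: 228 → 239 → 204 → 212 = 21 s.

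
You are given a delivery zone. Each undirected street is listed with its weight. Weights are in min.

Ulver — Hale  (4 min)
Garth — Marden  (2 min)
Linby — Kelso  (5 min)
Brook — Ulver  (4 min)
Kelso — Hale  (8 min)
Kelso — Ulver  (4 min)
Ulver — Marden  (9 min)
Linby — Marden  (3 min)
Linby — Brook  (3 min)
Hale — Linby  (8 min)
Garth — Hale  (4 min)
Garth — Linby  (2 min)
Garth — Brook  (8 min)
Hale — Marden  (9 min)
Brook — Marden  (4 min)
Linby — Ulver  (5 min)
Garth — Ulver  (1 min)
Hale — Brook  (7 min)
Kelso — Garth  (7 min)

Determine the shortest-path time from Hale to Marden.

6 min

Running Dijkstra from Hale:
Hale: 0
Ulver: 4  (via Hale)
Garth: 4  (via Hale)
Linby: 6  (via Garth)
Marden: 6  (via Garth)
Shortest route: Hale–Garth–Marden = 6 min.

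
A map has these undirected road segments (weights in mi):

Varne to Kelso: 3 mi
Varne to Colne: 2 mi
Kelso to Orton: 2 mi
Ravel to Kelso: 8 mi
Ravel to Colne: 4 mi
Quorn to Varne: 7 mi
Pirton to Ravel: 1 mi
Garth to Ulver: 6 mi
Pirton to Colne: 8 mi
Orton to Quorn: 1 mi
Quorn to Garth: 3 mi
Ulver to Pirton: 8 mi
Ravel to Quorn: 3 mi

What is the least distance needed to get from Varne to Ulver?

15 mi

Compare a few routes:
Varne - Quorn - Garth - Ulver: 7+3+6 = 16
Varne - Colne - Ravel - Pirton - Ulver: 2+4+1+8 = 15
Cheapest is Varne - Colne - Ravel - Pirton - Ulver at 15 mi.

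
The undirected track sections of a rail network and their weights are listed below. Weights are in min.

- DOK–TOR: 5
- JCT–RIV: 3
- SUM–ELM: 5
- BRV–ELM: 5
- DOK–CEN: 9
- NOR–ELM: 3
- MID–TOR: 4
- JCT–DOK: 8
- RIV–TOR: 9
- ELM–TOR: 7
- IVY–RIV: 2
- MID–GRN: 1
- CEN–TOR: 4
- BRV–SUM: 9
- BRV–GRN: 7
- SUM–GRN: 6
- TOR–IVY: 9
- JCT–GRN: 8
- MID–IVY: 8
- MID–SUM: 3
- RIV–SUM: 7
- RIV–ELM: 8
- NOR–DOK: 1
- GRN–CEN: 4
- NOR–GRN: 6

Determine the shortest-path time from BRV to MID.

Candidate routes:
BRV → ELM → SUM → MID: 5+5+3 = 13
BRV → SUM → MID: 9+3 = 12
BRV → GRN → MID: 7+1 = 8
Cheapest is BRV → GRN → MID at 8 min.

8 min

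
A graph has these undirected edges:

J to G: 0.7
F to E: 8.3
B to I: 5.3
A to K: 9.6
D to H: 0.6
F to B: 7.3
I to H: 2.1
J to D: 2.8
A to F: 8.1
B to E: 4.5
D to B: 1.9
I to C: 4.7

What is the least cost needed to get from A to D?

Enumerating some paths:
A - F - B - D: 8.1+7.3+1.9 = 17.3
A - F - E - B - D: 8.1+8.3+4.5+1.9 = 22.8
The minimum is 17.3 via A - F - B - D.

17.3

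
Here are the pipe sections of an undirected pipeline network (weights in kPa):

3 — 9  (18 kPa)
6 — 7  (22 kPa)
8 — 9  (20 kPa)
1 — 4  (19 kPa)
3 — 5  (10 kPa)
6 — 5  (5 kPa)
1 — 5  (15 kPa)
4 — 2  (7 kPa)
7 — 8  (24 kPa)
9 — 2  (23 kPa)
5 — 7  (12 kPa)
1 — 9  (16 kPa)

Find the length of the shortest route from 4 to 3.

44 kPa

Settle nodes by increasing distance from 4:
4: 0
2: 7  (via 4)
1: 19  (via 4)
9: 30  (via 2)
5: 34  (via 1)
6: 39  (via 5)
3: 44  (via 5)
Shortest route: 4 → 1 → 5 → 3 = 44 kPa.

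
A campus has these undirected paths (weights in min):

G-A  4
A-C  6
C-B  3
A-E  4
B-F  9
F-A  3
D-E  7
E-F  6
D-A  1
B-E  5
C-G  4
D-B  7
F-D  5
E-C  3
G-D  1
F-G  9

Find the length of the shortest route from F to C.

9 min

Shortest distances from F:
F: 0
A: 3  (via F)
D: 4  (via A)
G: 5  (via D)
E: 6  (via F)
B: 9  (via F)
C: 9  (via A)
Shortest route: F → A → C = 9 min.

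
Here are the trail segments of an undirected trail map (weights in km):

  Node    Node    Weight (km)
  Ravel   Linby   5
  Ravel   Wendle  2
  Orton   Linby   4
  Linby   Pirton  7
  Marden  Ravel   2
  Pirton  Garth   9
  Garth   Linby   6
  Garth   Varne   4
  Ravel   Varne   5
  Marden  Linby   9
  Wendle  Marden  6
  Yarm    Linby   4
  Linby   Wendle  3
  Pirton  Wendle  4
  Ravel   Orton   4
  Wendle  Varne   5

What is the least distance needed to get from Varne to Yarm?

12 km

Enumerating some paths:
Varne - Wendle - Linby - Yarm: 5+3+4 = 12
Varne - Ravel - Wendle - Linby - Yarm: 5+2+3+4 = 14
The minimum is 12 km via Varne - Wendle - Linby - Yarm.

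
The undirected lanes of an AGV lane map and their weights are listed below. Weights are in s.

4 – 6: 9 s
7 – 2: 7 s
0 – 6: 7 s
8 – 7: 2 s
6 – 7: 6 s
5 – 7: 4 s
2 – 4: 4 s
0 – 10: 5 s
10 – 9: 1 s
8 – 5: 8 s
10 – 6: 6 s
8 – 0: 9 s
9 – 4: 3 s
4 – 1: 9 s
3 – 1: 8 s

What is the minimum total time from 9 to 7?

13 s

Shortest distances from 9:
9: 0
10: 1  (via 9)
4: 3  (via 9)
0: 6  (via 10)
2: 7  (via 4)
6: 7  (via 10)
1: 12  (via 4)
7: 13  (via 6)
Shortest route: 9 → 10 → 6 → 7 = 13 s.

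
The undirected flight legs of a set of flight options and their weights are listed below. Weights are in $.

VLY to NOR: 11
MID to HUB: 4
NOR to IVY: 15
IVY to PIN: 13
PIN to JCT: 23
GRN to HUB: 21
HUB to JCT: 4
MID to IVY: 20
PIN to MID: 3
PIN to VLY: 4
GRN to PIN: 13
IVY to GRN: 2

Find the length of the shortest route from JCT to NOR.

$26

Candidate routes:
JCT → HUB → MID → PIN → VLY → NOR: 4+4+3+4+11 = 26
JCT → PIN → VLY → NOR: 23+4+11 = 38
The minimum is $26 via JCT → HUB → MID → PIN → VLY → NOR.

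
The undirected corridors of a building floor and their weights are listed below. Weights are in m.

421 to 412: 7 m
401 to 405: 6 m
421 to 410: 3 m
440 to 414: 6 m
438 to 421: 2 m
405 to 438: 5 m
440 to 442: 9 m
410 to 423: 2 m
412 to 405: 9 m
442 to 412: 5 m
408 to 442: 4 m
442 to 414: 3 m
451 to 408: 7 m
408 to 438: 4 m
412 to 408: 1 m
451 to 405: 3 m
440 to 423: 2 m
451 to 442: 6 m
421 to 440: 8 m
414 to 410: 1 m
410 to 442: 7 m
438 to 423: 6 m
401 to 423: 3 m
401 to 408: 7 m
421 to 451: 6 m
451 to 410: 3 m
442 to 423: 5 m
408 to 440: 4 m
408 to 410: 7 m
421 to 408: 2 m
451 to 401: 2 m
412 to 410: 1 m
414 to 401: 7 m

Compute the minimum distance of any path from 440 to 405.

Settle nodes by increasing distance from 440:
440: 0
423: 2  (via 440)
408: 4  (via 440)
410: 4  (via 423)
414: 5  (via 410)
412: 5  (via 408)
401: 5  (via 423)
421: 6  (via 408)
442: 7  (via 423)
451: 7  (via 410)
438: 8  (via 423)
405: 10  (via 451)
Shortest route: 440–423–410–451–405 = 10 m.

10 m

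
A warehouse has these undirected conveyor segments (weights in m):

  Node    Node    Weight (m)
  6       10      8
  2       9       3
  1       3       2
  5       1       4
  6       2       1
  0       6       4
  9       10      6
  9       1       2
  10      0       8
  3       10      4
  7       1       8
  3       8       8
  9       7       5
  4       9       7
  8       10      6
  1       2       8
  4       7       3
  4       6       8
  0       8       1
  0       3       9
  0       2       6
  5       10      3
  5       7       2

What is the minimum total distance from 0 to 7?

12 m

Compare a few routes:
0–10–5–7: 8+3+2 = 13
0–2–9–7: 6+3+5 = 14
0–8–10–5–7: 1+6+3+2 = 12
0–6–2–9–7: 4+1+3+5 = 13
The minimum is 12 m via 0–8–10–5–7.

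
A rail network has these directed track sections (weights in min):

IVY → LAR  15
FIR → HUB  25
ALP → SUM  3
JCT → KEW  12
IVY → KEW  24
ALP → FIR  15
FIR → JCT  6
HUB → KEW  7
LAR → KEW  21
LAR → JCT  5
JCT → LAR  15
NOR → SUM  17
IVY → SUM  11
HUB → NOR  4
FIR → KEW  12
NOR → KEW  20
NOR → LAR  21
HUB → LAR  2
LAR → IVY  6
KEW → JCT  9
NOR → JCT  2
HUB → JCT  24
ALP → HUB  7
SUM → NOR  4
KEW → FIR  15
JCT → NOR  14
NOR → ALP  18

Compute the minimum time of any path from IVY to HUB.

40 min

Enumerating some paths:
IVY–LAR–JCT–NOR–ALP–HUB: 15+5+14+18+7 = 59
IVY–KEW–FIR–HUB: 24+15+25 = 64
IVY–SUM–NOR–ALP–HUB: 11+4+18+7 = 40
IVY–SUM–NOR–JCT–KEW–FIR–HUB: 11+4+2+12+15+25 = 69
The minimum is 40 min via IVY–SUM–NOR–ALP–HUB.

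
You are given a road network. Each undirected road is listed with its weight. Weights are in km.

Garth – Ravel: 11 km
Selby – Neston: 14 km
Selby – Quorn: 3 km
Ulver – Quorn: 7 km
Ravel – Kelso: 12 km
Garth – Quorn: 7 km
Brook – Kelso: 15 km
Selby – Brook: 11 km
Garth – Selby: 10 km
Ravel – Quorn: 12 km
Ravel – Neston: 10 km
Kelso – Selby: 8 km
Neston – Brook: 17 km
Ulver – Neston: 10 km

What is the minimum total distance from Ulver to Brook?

Candidate routes:
Ulver → Neston → Brook: 10+17 = 27
Ulver → Quorn → Selby → Brook: 7+3+11 = 21
Ulver → Quorn → Selby → Kelso → Brook: 7+3+8+15 = 33
Cheapest is Ulver → Quorn → Selby → Brook at 21 km.

21 km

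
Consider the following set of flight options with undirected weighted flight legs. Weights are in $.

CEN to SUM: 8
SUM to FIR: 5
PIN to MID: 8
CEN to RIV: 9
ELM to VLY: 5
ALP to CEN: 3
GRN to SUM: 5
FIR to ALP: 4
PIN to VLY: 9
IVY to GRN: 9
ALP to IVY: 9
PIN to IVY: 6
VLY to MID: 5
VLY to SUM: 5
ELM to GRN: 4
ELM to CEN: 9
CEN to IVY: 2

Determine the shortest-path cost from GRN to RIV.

$20

Compare a few routes:
GRN–IVY–CEN–RIV: 9+2+9 = 20
GRN–ELM–CEN–RIV: 4+9+9 = 22
Cheapest is GRN–IVY–CEN–RIV at $20.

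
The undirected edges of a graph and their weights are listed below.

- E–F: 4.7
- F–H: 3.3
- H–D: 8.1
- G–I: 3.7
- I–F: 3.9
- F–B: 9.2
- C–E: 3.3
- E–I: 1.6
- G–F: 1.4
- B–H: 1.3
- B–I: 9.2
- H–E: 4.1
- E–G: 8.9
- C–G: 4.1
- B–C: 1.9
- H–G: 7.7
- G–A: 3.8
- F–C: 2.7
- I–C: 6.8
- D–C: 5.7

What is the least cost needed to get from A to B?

Candidate routes:
A → G → H → B: 3.8+7.7+1.3 = 12.8
A → G → C → B: 3.8+4.1+1.9 = 9.8
Cheapest is A → G → C → B at 9.8.

9.8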